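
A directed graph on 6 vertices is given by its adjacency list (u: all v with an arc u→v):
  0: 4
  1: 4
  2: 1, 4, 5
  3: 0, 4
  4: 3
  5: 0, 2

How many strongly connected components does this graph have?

{0, 3, 4} are all mutually reachable — one SCC of size 3.
{2, 5} are all mutually reachable — one SCC of size 2.
{1} is an SCC by itself.
That gives 3 strongly connected components.

3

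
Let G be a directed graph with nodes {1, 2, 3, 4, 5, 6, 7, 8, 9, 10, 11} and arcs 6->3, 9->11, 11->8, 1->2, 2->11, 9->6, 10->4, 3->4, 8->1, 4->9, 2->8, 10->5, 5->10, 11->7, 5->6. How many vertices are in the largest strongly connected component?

4

{1, 2, 8, 11} are all mutually reachable — one SCC of size 4.
{3, 4, 6, 9} are all mutually reachable — one SCC of size 4.
{5, 10} are all mutually reachable — one SCC of size 2.
{7} is an SCC by itself.
The largest has 4 vertices.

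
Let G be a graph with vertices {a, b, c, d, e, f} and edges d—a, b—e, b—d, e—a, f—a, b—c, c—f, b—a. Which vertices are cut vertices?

none

Removing c, for instance, still leaves 1 component. No single vertex removal increases the component count — the graph has no articulation points.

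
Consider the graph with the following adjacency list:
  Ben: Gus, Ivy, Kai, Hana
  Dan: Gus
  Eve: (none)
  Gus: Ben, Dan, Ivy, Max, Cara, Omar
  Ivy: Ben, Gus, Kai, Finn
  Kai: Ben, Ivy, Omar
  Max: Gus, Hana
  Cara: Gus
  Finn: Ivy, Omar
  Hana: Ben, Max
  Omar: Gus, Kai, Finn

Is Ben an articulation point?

No

Deleting Ben leaves 2 components (was 2), so Ben is not a cut vertex.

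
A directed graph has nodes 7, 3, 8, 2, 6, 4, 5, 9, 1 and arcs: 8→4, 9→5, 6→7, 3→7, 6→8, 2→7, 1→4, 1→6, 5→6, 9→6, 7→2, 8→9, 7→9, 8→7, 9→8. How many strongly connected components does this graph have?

4

{2, 5, 6, 7, 8, 9} are all mutually reachable — one SCC of size 6.
{4} is an SCC by itself.
{3} is an SCC by itself.
{1} is an SCC by itself.
That gives 4 strongly connected components.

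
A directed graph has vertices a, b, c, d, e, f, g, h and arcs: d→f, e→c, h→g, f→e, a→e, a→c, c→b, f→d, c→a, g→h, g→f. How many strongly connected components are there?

4

{a, c, e} are all mutually reachable — one SCC of size 3.
{d, f} are all mutually reachable — one SCC of size 2.
{g, h} are all mutually reachable — one SCC of size 2.
{b} is an SCC by itself.
That gives 4 strongly connected components.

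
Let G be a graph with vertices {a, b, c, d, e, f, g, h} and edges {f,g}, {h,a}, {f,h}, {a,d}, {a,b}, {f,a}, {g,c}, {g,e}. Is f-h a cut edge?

No

After removing f-h, the path f-a-h still connects them, so the edge is not a bridge.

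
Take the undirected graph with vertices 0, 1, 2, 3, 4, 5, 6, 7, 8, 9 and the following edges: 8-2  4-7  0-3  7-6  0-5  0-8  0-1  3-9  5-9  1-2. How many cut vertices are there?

2

Removing 0 increases the component count from 2 to 3, so 0 is a cut vertex.
Removing 7 increases the component count from 2 to 3, so 7 is a cut vertex.
By contrast removing 9 leaves 2 components; it is not a cut vertex. No other vertex is a cut vertex either.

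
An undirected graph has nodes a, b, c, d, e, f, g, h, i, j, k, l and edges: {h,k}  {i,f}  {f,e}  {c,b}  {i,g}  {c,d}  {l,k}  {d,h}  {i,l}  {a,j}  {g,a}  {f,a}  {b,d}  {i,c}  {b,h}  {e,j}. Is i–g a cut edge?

No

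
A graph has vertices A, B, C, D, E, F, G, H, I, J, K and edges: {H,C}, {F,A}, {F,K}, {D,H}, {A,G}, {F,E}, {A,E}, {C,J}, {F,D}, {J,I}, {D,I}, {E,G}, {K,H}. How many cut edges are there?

The edges on the cycle F-K-H-C-J-I-D-F are not bridges since each lies on that cycle.
Every edge lies on some cycle, so there are no bridges.

0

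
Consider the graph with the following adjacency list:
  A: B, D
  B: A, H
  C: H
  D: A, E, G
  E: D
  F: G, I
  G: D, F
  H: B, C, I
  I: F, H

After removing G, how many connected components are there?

With G gone, the remaining components are: {A, B, C, D, E, F, H, I}.
That is 1 component.

1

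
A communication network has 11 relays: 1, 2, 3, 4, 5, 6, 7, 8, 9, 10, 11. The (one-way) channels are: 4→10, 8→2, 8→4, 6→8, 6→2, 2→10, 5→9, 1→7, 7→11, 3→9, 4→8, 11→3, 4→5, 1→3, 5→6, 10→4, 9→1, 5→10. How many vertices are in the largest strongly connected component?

{2, 4, 5, 6, 8, 10} are all mutually reachable — one SCC of size 6.
{1, 3, 7, 9, 11} are all mutually reachable — one SCC of size 5.
The largest has 6 vertices.

6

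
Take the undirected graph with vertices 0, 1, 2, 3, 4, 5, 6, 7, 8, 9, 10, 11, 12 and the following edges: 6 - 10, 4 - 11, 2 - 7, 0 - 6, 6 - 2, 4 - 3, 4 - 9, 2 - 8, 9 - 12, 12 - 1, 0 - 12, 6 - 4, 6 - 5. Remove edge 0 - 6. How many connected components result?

0 and 6 are still connected via 0-12-9-4-6, so the component count stays at 1.

1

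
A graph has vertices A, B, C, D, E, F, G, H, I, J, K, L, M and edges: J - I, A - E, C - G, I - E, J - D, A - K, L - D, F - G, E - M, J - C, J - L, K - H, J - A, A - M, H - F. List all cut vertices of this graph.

J

Removing J increases the component count from 2 to 3, so J is a cut vertex.
By contrast removing H leaves 2 components; it is not a cut vertex. No other vertex is a cut vertex either.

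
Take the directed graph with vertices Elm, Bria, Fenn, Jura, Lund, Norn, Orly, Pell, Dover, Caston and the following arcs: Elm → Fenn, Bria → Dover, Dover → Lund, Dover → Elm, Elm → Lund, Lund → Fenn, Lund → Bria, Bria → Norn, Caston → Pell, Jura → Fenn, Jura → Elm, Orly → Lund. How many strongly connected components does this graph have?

7

{Elm, Bria, Lund, Dover} are all mutually reachable — one SCC of size 4.
{Pell} is an SCC by itself.
{Fenn} is an SCC by itself.
{Norn} is an SCC by itself.
{Orly} is an SCC by itself.
(and 2 more singleton SCCs)
That gives 7 strongly connected components.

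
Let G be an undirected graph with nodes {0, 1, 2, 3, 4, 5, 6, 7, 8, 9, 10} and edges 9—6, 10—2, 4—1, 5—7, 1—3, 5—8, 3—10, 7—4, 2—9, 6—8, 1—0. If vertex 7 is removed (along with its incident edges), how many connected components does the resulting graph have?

1

With 7 gone, the remaining components are: {0, 1, 2, 3, 4, 5, 6, 8, 9, 10}.
That is 1 component.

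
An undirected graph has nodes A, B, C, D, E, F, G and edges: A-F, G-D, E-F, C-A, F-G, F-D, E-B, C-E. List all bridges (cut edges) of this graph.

B-E

The edges on the cycle C-E-F-A-C are not bridges since each lies on that cycle.
But removing B-E disconnects B from E — this is a bridge.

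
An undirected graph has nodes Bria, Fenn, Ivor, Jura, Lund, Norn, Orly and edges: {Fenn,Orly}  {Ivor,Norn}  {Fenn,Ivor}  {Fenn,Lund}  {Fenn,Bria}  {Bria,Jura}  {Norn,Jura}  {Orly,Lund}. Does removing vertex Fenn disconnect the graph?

Deleting Fenn raises the number of components from 1 to 2, so Fenn is a cut vertex.

Yes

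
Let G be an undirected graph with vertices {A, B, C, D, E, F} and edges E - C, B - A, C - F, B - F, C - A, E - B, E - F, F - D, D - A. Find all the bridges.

The edges on the cycle E-C-A-D-F-B-E are not bridges since each lies on that cycle.
Every edge lies on some cycle, so there are no bridges.

none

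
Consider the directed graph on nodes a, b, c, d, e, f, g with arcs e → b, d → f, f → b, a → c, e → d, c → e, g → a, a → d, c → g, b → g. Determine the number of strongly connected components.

1

{a, b, c, d, e, f, g} are all mutually reachable — one SCC of size 7.
That gives 1 strongly connected component.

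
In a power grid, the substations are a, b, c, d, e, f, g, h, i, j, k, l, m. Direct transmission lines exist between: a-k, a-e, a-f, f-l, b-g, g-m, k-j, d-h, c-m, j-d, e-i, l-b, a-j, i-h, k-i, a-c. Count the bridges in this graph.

The edges on the cycle a-k-j-a are not bridges since each lies on that cycle.
Every edge lies on some cycle, so there are no bridges.

0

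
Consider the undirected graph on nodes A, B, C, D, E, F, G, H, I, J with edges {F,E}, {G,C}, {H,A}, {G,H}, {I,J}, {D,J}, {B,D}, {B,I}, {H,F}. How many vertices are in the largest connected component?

Starting from B we can reach B, D, I, J. That is one component of size 4.
Starting from A we can reach A, C, E, F, G, H. That is one component of size 6.
The largest has 6 vertices.

6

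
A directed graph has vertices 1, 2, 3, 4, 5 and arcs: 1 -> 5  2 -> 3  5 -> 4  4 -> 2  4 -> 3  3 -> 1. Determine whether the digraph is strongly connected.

From 4 we can reach every vertex (1, 2, 3, 4, 5), and every vertex can reach 4 (1, 2, 3, 4, 5). So the whole graph is one strongly connected component.

Yes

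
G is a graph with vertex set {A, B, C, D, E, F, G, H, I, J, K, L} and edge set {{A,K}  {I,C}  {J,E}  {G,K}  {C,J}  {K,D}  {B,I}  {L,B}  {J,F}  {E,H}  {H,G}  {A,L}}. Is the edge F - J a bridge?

Yes

Removing F - J leaves no path between F and J: the component count goes from 1 to 2. So it is a bridge.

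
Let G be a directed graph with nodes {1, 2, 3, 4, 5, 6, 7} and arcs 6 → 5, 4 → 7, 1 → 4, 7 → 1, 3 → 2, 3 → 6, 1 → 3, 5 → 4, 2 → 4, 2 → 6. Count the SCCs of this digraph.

{1, 2, 3, 4, 5, 6, 7} are all mutually reachable — one SCC of size 7.
That gives 1 strongly connected component.

1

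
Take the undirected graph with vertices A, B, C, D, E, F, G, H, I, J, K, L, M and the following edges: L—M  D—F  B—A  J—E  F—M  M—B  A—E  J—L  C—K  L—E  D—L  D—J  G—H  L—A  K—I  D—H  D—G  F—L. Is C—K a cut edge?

Yes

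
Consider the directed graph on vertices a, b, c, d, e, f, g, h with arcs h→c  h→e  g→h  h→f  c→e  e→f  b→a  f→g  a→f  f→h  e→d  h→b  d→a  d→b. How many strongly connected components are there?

{a, b, c, d, e, f, g, h} are all mutually reachable — one SCC of size 8.
That gives 1 strongly connected component.

1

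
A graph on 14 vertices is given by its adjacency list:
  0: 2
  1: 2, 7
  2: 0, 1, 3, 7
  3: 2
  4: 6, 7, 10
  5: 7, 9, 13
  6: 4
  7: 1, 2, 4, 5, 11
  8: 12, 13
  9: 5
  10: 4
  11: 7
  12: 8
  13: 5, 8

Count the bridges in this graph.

11

The edges on the cycle 1-7-2-1 are not bridges since each lies on that cycle.
But removing 13-8 disconnects 13 from 8; removing 4-6 disconnects 4 from 6; removing 9-5 disconnects 9 from 5; removing 8-12 disconnects 8 from 12 — these are bridges.
In total 11 edges are bridges.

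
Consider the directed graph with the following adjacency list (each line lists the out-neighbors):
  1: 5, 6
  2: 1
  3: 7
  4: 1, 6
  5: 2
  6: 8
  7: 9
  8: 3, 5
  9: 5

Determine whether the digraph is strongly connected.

There is no directed path from 9 to 4, so the graph is not strongly connected.

No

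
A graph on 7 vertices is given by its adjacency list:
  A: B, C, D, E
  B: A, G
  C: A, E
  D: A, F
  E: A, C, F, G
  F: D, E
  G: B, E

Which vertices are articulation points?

Removing D, for instance, still leaves 1 component. No single vertex removal increases the component count — the graph has no articulation points.

none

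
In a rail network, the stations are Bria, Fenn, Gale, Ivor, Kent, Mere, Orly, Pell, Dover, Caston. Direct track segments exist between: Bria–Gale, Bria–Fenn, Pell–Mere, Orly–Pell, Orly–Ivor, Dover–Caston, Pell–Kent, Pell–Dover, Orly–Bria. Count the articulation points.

4

Removing Bria increases the component count from 1 to 3, so Bria is a cut vertex.
Removing Orly increases the component count from 1 to 3, so Orly is a cut vertex.
Removing Pell increases the component count from 1 to 4, so Pell is a cut vertex.
Likewise Dover is a cut vertex.
By contrast removing Fenn leaves 1 component; it is not a cut vertex. No other vertex is a cut vertex either.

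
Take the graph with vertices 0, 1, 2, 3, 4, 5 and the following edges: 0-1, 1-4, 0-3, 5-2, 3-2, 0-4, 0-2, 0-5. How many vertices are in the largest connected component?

Starting from 0 we can reach 0, 1, 2, 3, 4, 5. That is one component of size 6.
The largest has 6 vertices.

6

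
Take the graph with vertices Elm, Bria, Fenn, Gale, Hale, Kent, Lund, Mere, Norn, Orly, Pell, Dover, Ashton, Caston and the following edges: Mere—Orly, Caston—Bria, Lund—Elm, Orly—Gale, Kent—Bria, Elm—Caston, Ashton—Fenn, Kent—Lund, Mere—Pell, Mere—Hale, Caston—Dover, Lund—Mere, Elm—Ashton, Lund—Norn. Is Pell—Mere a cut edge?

Removing Pell—Mere leaves no path between Pell and Mere: the component count goes from 1 to 2. So it is a bridge.

Yes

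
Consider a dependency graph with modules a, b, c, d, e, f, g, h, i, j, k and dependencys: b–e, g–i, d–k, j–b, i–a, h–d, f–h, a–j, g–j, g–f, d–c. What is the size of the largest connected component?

11

Starting from a we can reach a, b, c, d, e, f, g, h, i, j, k. That is one component of size 11.
The largest has 11 vertices.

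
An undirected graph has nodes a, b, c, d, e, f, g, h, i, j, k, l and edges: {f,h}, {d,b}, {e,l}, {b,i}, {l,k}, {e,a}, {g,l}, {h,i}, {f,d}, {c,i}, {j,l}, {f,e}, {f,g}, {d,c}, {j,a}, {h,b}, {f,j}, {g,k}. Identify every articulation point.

Removing f increases the component count from 1 to 2, so f is a cut vertex.
By contrast removing d leaves 1 component; it is not a cut vertex. No other vertex is a cut vertex either.

f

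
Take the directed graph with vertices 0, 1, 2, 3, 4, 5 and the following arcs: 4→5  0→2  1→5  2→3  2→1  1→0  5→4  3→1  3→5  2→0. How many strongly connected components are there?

2

{0, 1, 2, 3} are all mutually reachable — one SCC of size 4.
{4, 5} are all mutually reachable — one SCC of size 2.
That gives 2 strongly connected components.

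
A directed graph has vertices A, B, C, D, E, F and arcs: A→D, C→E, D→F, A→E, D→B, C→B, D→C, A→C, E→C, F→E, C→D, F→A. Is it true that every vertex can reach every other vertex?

There is no directed path from B to C, so the graph is not strongly connected.

No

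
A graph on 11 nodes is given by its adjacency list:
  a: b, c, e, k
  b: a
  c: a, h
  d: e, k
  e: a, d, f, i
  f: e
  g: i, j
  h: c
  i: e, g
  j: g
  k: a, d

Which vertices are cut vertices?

Removing a increases the component count from 1 to 3, so a is a cut vertex.
Removing c increases the component count from 1 to 2, so c is a cut vertex.
Removing e increases the component count from 1 to 3, so e is a cut vertex.
Likewise g, i are cut vertices.
By contrast removing h leaves 1 component; it is not a cut vertex. No other vertex is a cut vertex either.

a, c, e, g, i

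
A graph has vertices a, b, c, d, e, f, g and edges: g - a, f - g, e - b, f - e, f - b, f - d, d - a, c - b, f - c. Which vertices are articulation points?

Removing f increases the component count from 1 to 2, so f is a cut vertex.
By contrast removing g leaves 1 component; it is not a cut vertex. No other vertex is a cut vertex either.

f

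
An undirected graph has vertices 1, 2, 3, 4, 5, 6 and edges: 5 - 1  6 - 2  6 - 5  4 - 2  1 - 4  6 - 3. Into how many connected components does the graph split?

Starting from 1 we can reach 1, 2, 3, 4, 5, 6. That is one component of size 6.
Total: 1 component.

1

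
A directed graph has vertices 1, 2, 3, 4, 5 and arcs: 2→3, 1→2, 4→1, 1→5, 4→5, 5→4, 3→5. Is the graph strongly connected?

From 4 we can reach every vertex (1, 2, 3, 4, 5), and every vertex can reach 4 (1, 2, 3, 4, 5). So the whole graph is one strongly connected component.

Yes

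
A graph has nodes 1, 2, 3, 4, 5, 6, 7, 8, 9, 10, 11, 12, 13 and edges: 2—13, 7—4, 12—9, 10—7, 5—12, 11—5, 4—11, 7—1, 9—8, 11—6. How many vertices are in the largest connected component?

10

3 is isolated — a component by itself.
Starting from 2 we can reach 2, 13. That is one component of size 2.
Starting from 1 we can reach 1, 4, 5, 6, 7, 8, 9, 10, 11, 12. That is one component of size 10.
The largest has 10 vertices.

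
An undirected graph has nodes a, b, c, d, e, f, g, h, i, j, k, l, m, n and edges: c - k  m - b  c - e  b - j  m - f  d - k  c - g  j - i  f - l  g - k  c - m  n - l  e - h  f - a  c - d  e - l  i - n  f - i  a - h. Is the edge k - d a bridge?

After removing k - d, the path k-c-d still connects them, so the edge is not a bridge.

No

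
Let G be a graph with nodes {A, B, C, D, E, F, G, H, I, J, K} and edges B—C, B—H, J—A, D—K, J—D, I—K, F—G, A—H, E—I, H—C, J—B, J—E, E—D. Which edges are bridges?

F-G

The edges on the cycle J-A-H-C-B-J are not bridges since each lies on that cycle.
But removing F—G disconnects F from G — this is a bridge.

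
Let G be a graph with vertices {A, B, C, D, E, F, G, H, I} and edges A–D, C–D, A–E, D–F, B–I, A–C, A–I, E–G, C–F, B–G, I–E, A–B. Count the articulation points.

1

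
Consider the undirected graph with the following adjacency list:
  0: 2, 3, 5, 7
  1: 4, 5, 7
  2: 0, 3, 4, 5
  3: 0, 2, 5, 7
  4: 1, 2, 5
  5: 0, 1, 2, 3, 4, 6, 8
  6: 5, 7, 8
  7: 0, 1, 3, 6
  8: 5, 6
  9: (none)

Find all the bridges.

none

The edges on the cycle 5-0-2-5 are not bridges since each lies on that cycle.
Every edge lies on some cycle, so there are no bridges.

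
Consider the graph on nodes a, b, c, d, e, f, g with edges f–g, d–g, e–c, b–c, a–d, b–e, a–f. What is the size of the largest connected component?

4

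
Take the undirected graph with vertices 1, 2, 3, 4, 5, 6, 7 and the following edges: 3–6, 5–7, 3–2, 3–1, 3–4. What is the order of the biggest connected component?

5

Starting from 5 we can reach 5, 7. That is one component of size 2.
Starting from 1 we can reach 1, 2, 3, 4, 6. That is one component of size 5.
The largest has 5 vertices.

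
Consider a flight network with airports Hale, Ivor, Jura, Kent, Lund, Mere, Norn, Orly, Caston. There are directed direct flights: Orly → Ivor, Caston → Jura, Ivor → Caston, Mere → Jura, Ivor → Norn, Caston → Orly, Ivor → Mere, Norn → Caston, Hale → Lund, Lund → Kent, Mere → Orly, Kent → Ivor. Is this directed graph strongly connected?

There is no directed path from Jura to Ivor, so the graph is not strongly connected.

No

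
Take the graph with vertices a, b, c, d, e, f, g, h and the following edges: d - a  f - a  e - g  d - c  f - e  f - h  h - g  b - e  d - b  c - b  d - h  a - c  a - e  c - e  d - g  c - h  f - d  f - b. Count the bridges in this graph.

The edges on the cycle f-d-c-b-f are not bridges since each lies on that cycle.
Every edge lies on some cycle, so there are no bridges.

0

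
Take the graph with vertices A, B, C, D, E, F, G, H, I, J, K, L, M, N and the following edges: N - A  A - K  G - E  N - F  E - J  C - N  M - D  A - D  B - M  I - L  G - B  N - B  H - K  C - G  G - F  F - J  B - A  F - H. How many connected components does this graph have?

2

Starting from I we can reach I, L. That is one component of size 2.
Starting from A we can reach A, B, C, D, E, F, G, H, J, K, M, N. That is one component of size 12.
Total: 2 components.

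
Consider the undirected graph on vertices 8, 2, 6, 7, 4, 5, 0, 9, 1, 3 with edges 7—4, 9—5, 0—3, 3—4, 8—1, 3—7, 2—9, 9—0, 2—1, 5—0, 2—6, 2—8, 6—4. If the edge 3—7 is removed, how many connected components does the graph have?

3 and 7 are still connected via 3-4-7, so the component count stays at 1.

1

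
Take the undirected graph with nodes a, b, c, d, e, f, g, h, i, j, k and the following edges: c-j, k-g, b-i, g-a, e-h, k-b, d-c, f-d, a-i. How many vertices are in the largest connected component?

Starting from e we can reach e, h. That is one component of size 2.
Starting from c we can reach c, d, f, j. That is one component of size 4.
Starting from a we can reach a, b, g, i, k. That is one component of size 5.
The largest has 5 vertices.

5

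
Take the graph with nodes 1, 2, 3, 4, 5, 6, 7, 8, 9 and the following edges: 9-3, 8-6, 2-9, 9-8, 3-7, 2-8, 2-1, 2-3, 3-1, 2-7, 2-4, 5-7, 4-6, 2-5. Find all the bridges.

The edges on the cycle 2-5-7-3-9-2 are not bridges since each lies on that cycle.
Every edge lies on some cycle, so there are no bridges.

none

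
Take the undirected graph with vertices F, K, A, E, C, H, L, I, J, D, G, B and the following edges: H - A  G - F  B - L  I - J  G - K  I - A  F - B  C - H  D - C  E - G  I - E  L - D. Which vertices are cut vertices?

Removing G increases the component count from 1 to 2, so G is a cut vertex.
Removing I increases the component count from 1 to 2, so I is a cut vertex.
By contrast removing H leaves 1 component; it is not a cut vertex. No other vertex is a cut vertex either.

G, I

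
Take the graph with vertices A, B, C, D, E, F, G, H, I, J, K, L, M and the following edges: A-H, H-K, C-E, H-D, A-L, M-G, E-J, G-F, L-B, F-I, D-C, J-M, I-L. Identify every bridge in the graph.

B-L, H-K

The edges on the cycle A-H-D-C-E-J-M-G-F-I-L-A are not bridges since each lies on that cycle.
But removing H-K disconnects H from K; removing L-B disconnects L from B — these are bridges.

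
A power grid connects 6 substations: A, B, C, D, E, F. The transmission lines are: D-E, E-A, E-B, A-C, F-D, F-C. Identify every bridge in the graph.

B-E

The edges on the cycle F-D-E-A-C-F are not bridges since each lies on that cycle.
But removing E-B disconnects E from B — this is a bridge.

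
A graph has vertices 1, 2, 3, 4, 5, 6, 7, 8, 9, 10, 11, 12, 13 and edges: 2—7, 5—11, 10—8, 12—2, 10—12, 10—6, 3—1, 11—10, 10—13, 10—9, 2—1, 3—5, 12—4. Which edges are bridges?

10-13, 10-6, 10-8, 10-9, 12-4, 2-7

The edges on the cycle 3-5-11-10-12-2-1-3 are not bridges since each lies on that cycle.
But removing 7—2 disconnects 7 from 2; removing 10—9 disconnects 10 from 9; removing 8—10 disconnects 8 from 10; removing 13—10 disconnects 13 from 10 — these are bridges.
In total 6 edges are bridges.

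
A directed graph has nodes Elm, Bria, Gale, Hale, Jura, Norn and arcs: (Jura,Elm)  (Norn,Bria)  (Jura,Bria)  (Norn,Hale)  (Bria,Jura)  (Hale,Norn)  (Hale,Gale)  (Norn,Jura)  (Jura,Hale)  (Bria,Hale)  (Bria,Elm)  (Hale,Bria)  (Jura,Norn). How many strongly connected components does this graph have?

3

{Bria, Hale, Jura, Norn} are all mutually reachable — one SCC of size 4.
{Elm} is an SCC by itself.
{Gale} is an SCC by itself.
That gives 3 strongly connected components.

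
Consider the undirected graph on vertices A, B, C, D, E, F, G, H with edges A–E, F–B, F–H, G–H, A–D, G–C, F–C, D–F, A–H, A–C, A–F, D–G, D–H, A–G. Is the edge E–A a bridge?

Removing E–A leaves no path between E and A: the component count goes from 1 to 2. So it is a bridge.

Yes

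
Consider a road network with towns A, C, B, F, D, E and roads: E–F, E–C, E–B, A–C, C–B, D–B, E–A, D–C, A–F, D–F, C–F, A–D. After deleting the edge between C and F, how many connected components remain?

1

C and F are still connected via C-E-F, so the component count stays at 1.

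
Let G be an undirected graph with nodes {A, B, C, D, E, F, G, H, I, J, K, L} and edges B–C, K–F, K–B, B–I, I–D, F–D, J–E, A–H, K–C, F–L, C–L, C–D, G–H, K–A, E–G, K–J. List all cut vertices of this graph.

Removing K increases the component count from 1 to 2, so K is a cut vertex.
By contrast removing L leaves 1 component; it is not a cut vertex. No other vertex is a cut vertex either.

K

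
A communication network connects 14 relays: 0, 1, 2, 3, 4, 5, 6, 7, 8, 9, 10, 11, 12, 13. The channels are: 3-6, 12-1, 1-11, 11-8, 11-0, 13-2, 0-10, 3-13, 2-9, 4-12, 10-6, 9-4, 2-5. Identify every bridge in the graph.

11-8, 2-5

The edges on the cycle 3-13-2-9-4-12-1-11-0-10-6-3 are not bridges since each lies on that cycle.
But removing 8-11 disconnects 8 from 11; removing 2-5 disconnects 2 from 5 — these are bridges.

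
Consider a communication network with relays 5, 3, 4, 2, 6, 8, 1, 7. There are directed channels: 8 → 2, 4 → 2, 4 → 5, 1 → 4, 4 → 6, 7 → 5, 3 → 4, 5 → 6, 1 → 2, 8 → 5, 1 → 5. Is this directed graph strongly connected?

There is no directed path from 5 to 1, so the graph is not strongly connected.

No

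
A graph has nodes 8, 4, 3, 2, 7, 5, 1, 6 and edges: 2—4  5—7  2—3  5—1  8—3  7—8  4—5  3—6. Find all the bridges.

1-5, 3-6

The edges on the cycle 2-4-5-7-8-3-2 are not bridges since each lies on that cycle.
But removing 3—6 disconnects 3 from 6; removing 5—1 disconnects 5 from 1 — these are bridges.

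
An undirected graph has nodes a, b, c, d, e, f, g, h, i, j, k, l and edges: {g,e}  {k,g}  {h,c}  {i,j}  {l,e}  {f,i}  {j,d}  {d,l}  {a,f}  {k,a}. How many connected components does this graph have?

3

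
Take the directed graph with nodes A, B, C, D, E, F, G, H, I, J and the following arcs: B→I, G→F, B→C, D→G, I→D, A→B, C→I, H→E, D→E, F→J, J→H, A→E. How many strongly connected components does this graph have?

10

{F} is an SCC by itself.
{H} is an SCC by itself.
{J} is an SCC by itself.
{G} is an SCC by itself.
{E} is an SCC by itself.
(and 5 more singleton SCCs)
That gives 10 strongly connected components.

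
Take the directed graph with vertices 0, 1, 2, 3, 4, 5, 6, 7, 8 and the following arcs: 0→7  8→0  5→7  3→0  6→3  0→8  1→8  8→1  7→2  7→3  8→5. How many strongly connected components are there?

{0, 1, 3, 5, 7, 8} are all mutually reachable — one SCC of size 6.
{4} is an SCC by itself.
{6} is an SCC by itself.
{2} is an SCC by itself.
That gives 4 strongly connected components.

4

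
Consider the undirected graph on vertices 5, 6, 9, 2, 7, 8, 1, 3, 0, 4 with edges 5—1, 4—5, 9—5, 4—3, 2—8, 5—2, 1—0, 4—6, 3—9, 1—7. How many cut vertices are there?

Removing 1 increases the component count from 1 to 3, so 1 is a cut vertex.
Removing 2 increases the component count from 1 to 2, so 2 is a cut vertex.
Removing 4 increases the component count from 1 to 2, so 4 is a cut vertex.
Likewise 5 is a cut vertex.
By contrast removing 0 leaves 1 component; it is not a cut vertex. No other vertex is a cut vertex either.

4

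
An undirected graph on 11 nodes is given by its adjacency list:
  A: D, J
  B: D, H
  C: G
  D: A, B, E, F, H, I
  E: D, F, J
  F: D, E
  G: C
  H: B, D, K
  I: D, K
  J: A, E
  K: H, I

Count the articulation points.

1

Removing D increases the component count from 2 to 3, so D is a cut vertex.
By contrast removing J leaves 2 components; it is not a cut vertex. No other vertex is a cut vertex either.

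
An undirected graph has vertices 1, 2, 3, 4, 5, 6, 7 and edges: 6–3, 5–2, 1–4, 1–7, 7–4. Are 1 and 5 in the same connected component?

The component containing 1 is {1, 4, 7}, and 5 is not in it.

No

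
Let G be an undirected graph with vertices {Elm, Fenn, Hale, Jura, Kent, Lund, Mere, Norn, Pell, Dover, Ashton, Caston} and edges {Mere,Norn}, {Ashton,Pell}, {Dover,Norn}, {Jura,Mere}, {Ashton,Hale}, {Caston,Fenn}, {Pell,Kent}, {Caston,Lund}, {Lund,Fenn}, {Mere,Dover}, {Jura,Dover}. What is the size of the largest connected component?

4

Elm is isolated — a component by itself.
Starting from Fenn we can reach Fenn, Lund, Caston. That is one component of size 3.
Starting from Jura we can reach Jura, Mere, Norn, Dover. That is one component of size 4.
Starting from Hale we can reach Hale, Kent, Pell, Ashton. That is one component of size 4.
The largest has 4 vertices.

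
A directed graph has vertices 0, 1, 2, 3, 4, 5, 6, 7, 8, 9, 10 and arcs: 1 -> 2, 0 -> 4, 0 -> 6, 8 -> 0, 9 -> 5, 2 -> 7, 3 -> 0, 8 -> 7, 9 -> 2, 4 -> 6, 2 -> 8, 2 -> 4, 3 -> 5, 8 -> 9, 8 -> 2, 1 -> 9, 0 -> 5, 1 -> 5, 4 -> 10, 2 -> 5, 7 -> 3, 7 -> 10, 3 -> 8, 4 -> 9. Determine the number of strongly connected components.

{0, 2, 3, 4, 7, 8, 9} are all mutually reachable — one SCC of size 7.
{6} is an SCC by itself.
{5} is an SCC by itself.
{10} is an SCC by itself.
{1} is an SCC by itself.
That gives 5 strongly connected components.

5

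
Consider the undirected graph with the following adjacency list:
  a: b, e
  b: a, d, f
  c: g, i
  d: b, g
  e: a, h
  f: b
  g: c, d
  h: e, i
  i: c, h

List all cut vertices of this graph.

b

Removing b increases the component count from 1 to 2, so b is a cut vertex.
By contrast removing a leaves 1 component; it is not a cut vertex. No other vertex is a cut vertex either.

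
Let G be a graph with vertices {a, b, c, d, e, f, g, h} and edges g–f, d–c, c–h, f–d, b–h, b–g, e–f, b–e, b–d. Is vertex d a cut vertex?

No

Deleting d leaves 2 components (was 2), so d is not a cut vertex.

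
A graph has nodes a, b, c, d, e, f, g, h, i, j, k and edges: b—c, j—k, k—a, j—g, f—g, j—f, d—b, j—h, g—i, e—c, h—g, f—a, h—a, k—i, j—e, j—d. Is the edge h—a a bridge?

No

After removing h—a, the path h-j-f-a still connects them, so the edge is not a bridge.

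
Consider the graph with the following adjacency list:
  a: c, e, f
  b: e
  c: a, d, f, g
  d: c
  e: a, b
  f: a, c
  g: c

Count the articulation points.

3

Removing a increases the component count from 1 to 2, so a is a cut vertex.
Removing c increases the component count from 1 to 3, so c is a cut vertex.
Removing e increases the component count from 1 to 2, so e is a cut vertex.
By contrast removing b leaves 1 component; it is not a cut vertex. No other vertex is a cut vertex either.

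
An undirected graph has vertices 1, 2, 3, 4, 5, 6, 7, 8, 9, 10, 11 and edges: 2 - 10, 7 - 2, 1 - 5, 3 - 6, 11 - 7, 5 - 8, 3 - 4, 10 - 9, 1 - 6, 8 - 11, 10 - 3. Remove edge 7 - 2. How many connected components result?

7 and 2 are still connected via 7-11-8-5-1-6-3-10-2, so the component count stays at 1.

1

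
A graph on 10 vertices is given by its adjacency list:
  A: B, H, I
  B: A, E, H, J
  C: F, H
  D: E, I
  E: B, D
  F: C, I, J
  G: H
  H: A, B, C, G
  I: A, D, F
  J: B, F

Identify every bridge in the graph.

The edges on the cycle E-D-I-A-B-E are not bridges since each lies on that cycle.
But removing G-H disconnects G from H — this is a bridge.

G-H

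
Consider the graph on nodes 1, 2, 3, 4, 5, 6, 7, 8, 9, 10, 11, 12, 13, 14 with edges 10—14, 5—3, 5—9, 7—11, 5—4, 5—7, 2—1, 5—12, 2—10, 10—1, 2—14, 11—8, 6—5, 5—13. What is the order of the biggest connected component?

10

Starting from 1 we can reach 1, 2, 10, 14. That is one component of size 4.
Starting from 3 we can reach 3, 4, 5, 6, 7, 8, 9, 11, 12, 13. That is one component of size 10.
The largest has 10 vertices.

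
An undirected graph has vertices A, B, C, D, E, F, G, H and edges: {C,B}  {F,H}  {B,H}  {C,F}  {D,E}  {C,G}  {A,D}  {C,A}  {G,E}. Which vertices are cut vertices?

C

Removing C increases the component count from 1 to 2, so C is a cut vertex.
By contrast removing G leaves 1 component; it is not a cut vertex. No other vertex is a cut vertex either.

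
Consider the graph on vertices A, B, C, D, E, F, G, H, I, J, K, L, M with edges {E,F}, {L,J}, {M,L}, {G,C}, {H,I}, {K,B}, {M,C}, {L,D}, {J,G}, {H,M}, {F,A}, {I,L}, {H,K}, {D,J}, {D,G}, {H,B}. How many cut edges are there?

2

The edges on the cycle H-K-B-H are not bridges since each lies on that cycle.
But removing E–F disconnects E from F; removing F–A disconnects F from A — these are bridges.
That makes 2 bridges.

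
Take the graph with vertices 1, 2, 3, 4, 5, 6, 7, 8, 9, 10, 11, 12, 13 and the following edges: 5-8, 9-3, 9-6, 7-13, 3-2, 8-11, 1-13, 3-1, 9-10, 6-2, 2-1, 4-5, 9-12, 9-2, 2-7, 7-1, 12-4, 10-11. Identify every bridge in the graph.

The edges on the cycle 9-12-4-5-8-11-10-9 are not bridges since each lies on that cycle.
Every edge lies on some cycle, so there are no bridges.

none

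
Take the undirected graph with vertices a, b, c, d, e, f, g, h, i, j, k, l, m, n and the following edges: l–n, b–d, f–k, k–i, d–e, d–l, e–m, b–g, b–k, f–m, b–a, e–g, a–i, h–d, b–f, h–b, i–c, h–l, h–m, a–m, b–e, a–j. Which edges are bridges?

a-j, c-i, l-n

The edges on the cycle b-f-m-a-b are not bridges since each lies on that cycle.
But removing i–c disconnects i from c; removing n–l disconnects n from l; removing j–a disconnects j from a — these are bridges.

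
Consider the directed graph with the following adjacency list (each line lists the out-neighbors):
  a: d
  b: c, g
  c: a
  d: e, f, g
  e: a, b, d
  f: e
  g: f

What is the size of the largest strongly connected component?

7

{a, b, c, d, e, f, g} are all mutually reachable — one SCC of size 7.
The largest has 7 vertices.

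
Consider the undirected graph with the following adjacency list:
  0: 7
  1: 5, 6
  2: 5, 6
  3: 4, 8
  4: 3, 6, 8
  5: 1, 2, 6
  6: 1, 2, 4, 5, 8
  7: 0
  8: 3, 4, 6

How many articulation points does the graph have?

1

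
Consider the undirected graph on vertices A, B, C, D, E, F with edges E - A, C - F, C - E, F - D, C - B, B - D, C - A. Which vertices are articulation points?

C

Removing C increases the component count from 1 to 2, so C is a cut vertex.
By contrast removing E leaves 1 component; it is not a cut vertex. No other vertex is a cut vertex either.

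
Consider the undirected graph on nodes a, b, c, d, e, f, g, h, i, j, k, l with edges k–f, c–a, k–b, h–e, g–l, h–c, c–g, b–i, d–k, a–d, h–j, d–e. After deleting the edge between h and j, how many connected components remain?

2

Before removal there is 1 component.
h–j is a bridge — removing it separates h's side from j's side.
After removal: 2 components.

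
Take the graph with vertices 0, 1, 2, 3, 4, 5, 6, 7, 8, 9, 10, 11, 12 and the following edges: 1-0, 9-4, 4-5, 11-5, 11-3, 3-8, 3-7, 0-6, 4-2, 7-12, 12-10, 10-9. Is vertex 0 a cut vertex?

Deleting 0 raises the number of components from 2 to 3, so 0 is a cut vertex.

Yes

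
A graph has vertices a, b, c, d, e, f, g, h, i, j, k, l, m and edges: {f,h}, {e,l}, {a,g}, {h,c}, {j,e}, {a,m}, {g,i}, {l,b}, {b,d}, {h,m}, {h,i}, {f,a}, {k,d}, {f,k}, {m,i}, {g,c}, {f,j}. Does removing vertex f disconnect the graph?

Yes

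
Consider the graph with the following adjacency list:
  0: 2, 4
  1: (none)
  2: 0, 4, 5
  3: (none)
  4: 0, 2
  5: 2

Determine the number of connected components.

1 is isolated — a component by itself.
3 is isolated — a component by itself.
Starting from 0 we can reach 0, 2, 4, 5. That is one component of size 4.
Total: 3 components.

3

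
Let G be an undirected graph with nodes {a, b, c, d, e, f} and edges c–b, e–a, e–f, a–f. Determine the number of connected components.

d is isolated — a component by itself.
Starting from b we can reach b, c. That is one component of size 2.
Starting from a we can reach a, e, f. That is one component of size 3.
Total: 3 components.

3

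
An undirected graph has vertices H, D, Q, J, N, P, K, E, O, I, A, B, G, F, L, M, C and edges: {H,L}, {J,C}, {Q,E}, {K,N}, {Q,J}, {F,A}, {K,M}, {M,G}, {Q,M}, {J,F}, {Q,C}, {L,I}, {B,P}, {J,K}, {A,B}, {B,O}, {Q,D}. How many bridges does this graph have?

11

The edges on the cycle Q-J-K-M-Q are not bridges since each lies on that cycle.
But removing F—J disconnects F from J; removing A—B disconnects A from B; removing E—Q disconnects E from Q; removing P—B disconnects P from B — these are bridges.
In total 11 edges are bridges.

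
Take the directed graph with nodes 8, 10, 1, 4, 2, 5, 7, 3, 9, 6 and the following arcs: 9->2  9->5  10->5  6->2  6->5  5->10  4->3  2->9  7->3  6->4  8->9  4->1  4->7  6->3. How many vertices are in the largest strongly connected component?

2

{2, 9} are all mutually reachable — one SCC of size 2.
{5, 10} are all mutually reachable — one SCC of size 2.
{3} is an SCC by itself.
{6} is an SCC by itself.
{7} is an SCC by itself.
(and 3 more singleton SCCs)
The largest has 2 vertices.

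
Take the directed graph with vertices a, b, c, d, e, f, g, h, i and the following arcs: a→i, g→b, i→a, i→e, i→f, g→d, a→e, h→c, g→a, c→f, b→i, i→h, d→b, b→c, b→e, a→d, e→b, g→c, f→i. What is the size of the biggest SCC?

8

{a, b, c, d, e, f, h, i} are all mutually reachable — one SCC of size 8.
{g} is an SCC by itself.
The largest has 8 vertices.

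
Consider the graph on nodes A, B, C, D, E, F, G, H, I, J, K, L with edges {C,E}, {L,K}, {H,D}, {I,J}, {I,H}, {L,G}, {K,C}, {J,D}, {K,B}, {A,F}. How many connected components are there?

Starting from A we can reach A, F. That is one component of size 2.
Starting from D we can reach D, H, I, J. That is one component of size 4.
Starting from B we can reach B, C, E, G, K, L. That is one component of size 6.
Total: 3 components.

3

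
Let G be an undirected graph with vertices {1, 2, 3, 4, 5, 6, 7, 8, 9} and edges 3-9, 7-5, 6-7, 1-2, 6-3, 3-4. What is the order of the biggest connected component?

6

8 is isolated — a component by itself.
Starting from 1 we can reach 1, 2. That is one component of size 2.
Starting from 3 we can reach 3, 4, 5, 6, 7, 9. That is one component of size 6.
The largest has 6 vertices.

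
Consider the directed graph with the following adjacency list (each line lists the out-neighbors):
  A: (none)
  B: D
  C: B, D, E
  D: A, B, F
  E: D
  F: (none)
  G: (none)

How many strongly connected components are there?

{B, D} are all mutually reachable — one SCC of size 2.
{F} is an SCC by itself.
{C} is an SCC by itself.
{E} is an SCC by itself.
{G} is an SCC by itself.
(and 1 more singleton SCC)
That gives 6 strongly connected components.

6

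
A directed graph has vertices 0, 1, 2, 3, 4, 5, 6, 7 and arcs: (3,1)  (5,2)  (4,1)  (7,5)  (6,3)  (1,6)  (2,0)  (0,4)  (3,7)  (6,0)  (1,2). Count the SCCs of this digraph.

1

{0, 1, 2, 3, 4, 5, 6, 7} are all mutually reachable — one SCC of size 8.
That gives 1 strongly connected component.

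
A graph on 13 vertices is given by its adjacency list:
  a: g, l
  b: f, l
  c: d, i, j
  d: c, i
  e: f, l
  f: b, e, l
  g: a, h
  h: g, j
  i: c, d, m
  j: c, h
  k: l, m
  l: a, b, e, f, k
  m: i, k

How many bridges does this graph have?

0

The edges on the cycle l-b-f-l are not bridges since each lies on that cycle.
Every edge lies on some cycle, so there are no bridges.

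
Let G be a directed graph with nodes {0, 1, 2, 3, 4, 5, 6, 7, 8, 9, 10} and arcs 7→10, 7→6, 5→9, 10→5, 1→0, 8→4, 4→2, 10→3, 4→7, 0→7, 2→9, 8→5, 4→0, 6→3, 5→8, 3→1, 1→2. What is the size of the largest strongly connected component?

{0, 1, 3, 4, 5, 6, 7, 8, 10} are all mutually reachable — one SCC of size 9.
{2} is an SCC by itself.
{9} is an SCC by itself.
The largest has 9 vertices.

9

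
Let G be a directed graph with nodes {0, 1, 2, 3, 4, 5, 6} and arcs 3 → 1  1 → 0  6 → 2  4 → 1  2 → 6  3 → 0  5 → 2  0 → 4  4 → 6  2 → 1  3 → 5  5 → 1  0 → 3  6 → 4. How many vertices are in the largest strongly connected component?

7

{0, 1, 2, 3, 4, 5, 6} are all mutually reachable — one SCC of size 7.
The largest has 7 vertices.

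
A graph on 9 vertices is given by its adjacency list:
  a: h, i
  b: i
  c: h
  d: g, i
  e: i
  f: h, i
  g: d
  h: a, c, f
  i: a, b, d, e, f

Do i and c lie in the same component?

Yes

From i we can reach a, b, c, d, e, f, g, h, i, which includes c.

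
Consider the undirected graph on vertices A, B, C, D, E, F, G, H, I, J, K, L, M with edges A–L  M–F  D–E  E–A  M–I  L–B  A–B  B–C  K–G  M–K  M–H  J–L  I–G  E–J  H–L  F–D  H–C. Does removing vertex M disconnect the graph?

Yes

Deleting M raises the number of components from 1 to 2, so M is a cut vertex.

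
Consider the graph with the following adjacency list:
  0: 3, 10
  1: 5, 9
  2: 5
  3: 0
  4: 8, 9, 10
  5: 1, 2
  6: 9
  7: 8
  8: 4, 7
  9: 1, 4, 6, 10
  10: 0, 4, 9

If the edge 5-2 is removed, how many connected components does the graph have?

Before removal there is 1 component.
5-2 is a bridge — removing it separates 5's side from 2's side.
After removal: 2 components.

2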